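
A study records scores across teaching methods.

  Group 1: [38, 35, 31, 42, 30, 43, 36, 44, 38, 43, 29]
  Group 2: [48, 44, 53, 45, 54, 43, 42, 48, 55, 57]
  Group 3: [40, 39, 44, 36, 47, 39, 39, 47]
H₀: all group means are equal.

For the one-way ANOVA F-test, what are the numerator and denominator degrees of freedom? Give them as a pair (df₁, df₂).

k = 3 groups, N = 29 total
df = (k−1, N−k) = (3−1, 29−3) = (2, 26)

degrees of freedom = [2, 26]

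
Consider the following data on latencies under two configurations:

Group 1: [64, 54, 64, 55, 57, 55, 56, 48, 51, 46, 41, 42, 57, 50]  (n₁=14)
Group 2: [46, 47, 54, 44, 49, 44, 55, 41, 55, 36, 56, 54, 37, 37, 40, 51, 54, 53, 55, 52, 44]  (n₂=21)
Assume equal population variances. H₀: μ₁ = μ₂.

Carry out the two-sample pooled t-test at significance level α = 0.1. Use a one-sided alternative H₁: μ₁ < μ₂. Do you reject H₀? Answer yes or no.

reject H₀: no

x̄₁=52.857, s₁=7.037, n₁=14
x̄₂=47.810, s₂=6.787, n₂=21
s_p² = [13·7.037² + 20·6.787²]/33 = 47.4228
SE = √(s_p²·(1/14+1/21)) = 2.3760
t = (52.857−47.810)/2.3760 = 2.1244
df = 33
p-value (one-sided, H₁ less) = 0.97939
At α=0.1: p ≥ α → fail to reject H₀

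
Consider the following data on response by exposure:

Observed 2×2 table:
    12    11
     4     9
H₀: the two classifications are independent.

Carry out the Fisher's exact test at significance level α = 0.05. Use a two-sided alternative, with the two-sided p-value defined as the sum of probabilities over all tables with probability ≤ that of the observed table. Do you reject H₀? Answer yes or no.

reject H₀: no

Margins: r₁=23, r₂=13, c₁=16, c₂=20, n=36
p_obs = C(23,12)·C(13,4)/C(36,16); sum pmf over tables with pmf ≤ p_obs
p-value (two-sided) = 0.30135
At α=0.05: p ≥ α → fail to reject H₀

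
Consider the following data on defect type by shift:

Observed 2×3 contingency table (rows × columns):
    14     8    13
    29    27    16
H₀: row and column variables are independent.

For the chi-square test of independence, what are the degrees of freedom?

degrees of freedom = 2

df = (r−1)(c−1) = (2−1)·(3−1) = 2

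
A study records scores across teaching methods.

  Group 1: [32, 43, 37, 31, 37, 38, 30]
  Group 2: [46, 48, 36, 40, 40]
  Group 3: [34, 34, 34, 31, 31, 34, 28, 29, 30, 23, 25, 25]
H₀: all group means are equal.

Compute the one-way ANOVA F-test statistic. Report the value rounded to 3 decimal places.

Group means [35.43, 42.00, 29.83], grand mean 34.000
SSB = Σnᵢ(x̄ᵢ−x̄)² = 542.619; SSW = ΣΣ(x−x̄ᵢ)² = 395.381
MSB = 542.619/2 = 271.3095; MSW = 395.381/21 = 18.8277
F = MSB/MSW = 14.4102
df = (2, 21)

test statistic = 14.410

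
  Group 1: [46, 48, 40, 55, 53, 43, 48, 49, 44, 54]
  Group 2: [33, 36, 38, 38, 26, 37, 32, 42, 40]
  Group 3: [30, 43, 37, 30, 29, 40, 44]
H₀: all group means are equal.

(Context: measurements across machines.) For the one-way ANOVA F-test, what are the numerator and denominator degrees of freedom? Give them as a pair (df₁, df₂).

k = 3 groups, N = 26 total
df = (k−1, N−k) = (3−1, 26−3) = (2, 23)

degrees of freedom = [2, 23]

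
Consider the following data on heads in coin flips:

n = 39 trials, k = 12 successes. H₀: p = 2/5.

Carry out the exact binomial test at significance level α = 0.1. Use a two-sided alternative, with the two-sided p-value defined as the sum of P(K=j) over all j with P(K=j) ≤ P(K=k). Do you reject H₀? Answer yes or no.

Exact binomial: n=39, k=12, p₀=2/5=0.4000
P(X=j) = C(n,j)·p₀^j·(1−p₀)^(n−j); p = Σ P(X=j) over j with P(X=j) ≤ P(X=12)
p-value (two-sided) = 0.25743
At α=0.1: p ≥ α → fail to reject H₀

reject H₀: no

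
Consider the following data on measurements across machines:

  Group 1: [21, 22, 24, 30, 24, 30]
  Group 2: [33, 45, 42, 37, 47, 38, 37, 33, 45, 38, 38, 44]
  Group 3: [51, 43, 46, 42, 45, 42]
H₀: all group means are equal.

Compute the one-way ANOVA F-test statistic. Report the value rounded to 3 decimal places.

test statistic = 35.623

Group means [25.17, 39.75, 44.83], grand mean 37.375
SSB = Σnᵢ(x̄ᵢ−x̄)² = 1295.708; SSW = ΣΣ(x−x̄ᵢ)² = 381.917
MSB = 1295.708/2 = 647.8542; MSW = 381.917/21 = 18.1865
F = MSB/MSW = 35.6228
df = (2, 21)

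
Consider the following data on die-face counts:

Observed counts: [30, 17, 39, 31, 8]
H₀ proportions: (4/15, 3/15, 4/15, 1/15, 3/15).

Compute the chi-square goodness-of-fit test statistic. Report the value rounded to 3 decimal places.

n = 125; E_i = n·p_i = [33.33, 25.00, 33.33, 8.33, 25.00]
χ² = (30−33.33)²/33.33 + (17−25.00)²/25.00 + (39−33.33)²/33.33 + (31−8.33)²/8.33 + (8−25.00)²/25.00 = 77.0700
df = 4

test statistic = 77.070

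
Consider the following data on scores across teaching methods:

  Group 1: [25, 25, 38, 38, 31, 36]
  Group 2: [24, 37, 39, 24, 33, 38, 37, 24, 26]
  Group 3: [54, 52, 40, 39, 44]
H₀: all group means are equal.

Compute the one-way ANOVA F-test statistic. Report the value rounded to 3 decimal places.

test statistic = 8.684

Group means [32.17, 31.33, 45.80], grand mean 35.200
SSB = Σnᵢ(x̄ᵢ−x̄)² = 751.567; SSW = ΣΣ(x−x̄ᵢ)² = 735.633
MSB = 751.567/2 = 375.7833; MSW = 735.633/17 = 43.2725
F = MSB/MSW = 8.6841
df = (2, 17)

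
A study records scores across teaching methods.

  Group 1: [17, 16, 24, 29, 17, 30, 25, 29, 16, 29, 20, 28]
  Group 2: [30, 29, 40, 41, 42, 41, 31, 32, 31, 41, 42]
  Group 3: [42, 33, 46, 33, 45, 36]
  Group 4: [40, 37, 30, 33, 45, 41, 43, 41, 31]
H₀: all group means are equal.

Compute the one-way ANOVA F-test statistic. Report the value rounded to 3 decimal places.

Group means [23.33, 36.36, 39.17, 37.89], grand mean 33.053
SSB = Σnᵢ(x̄ᵢ−x̄)² = 1688.960; SSW = ΣΣ(x−x̄ᵢ)² = 1086.934
MSB = 1688.960/3 = 562.9868; MSW = 1086.934/34 = 31.9687
F = MSB/MSW = 17.6106
df = (3, 34)

test statistic = 17.611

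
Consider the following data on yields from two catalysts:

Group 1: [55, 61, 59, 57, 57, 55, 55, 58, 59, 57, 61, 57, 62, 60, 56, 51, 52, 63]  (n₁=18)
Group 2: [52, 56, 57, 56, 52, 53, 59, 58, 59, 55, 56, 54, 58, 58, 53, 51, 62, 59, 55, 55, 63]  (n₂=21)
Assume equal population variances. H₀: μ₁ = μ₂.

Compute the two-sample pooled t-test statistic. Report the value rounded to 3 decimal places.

test statistic = 1.216

x̄₁=57.500, s₁=3.258, n₁=18
x̄₂=56.238, s₂=3.208, n₂=21
s_p² = [17·3.258² + 20·3.208²]/37 = 10.4408
SE = √(s_p²·(1/18+1/21)) = 1.0379
t = (57.500−56.238)/1.0379 = 1.2158
df = 37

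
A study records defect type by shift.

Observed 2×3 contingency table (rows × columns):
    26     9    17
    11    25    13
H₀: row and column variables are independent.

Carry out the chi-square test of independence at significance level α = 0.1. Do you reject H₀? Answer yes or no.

reject H₀: yes

Row totals [52, 49], col totals [37, 34, 30], n=101
χ² = (26−19.05)²/19.05 + (9−17.50)²/17.50 + (17−15.45)²/15.45 + (11−17.95)²/17.95 + (25−16.50)²/16.50 + (13−14.55)²/14.55 = 14.0671
df = 2
p-value (upper-tail) = 0.00088
At α=0.1: p < α → reject H₀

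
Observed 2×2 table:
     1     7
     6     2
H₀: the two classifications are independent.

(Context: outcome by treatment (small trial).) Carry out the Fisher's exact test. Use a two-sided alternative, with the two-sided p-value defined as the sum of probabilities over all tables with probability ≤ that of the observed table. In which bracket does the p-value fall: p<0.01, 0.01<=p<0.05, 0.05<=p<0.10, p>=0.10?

Margins: r₁=8, r₂=8, c₁=7, c₂=9, n=16
p_obs = C(8,1)·C(8,6)/C(16,7); sum pmf over tables with pmf ≤ p_obs
p-value (two-sided) = 0.04056
→ bracket: 0.01<=p<0.05

p-value bracket: 0.01<=p<0.05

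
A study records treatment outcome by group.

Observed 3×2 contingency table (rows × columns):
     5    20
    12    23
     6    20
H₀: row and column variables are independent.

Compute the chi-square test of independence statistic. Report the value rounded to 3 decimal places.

test statistic = 1.775

Row totals [25, 35, 26], col totals [23, 63], n=86
χ² = (5−6.69)²/6.69 + (20−18.31)²/18.31 + (12−9.36)²/9.36 + (23−25.64)²/25.64 + (6−6.95)²/6.95 + (20−19.05)²/19.05 = 1.7749
df = 2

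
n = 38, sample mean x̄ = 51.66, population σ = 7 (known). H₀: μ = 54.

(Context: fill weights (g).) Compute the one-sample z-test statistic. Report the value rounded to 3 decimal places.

SE = σ/√n = 7/√38 = 1.1355
z = (x̄−μ₀)/SE = (51.66−54)/1.1355 = -2.0607

test statistic = -2.061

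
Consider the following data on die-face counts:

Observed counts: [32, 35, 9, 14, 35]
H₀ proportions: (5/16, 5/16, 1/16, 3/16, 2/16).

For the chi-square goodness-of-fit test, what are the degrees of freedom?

degrees of freedom = 4

df = k − 1 = 5 − 1 = 4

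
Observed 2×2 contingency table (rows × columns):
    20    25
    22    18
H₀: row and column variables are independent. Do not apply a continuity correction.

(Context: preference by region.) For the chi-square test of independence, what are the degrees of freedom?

degrees of freedom = 1

df = (r−1)(c−1) = (2−1)·(2−1) = 1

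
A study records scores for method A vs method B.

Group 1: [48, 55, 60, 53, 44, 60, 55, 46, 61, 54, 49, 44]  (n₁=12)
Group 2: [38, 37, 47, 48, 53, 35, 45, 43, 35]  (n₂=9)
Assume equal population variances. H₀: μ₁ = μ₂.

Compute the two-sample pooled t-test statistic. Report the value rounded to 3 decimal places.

x̄₁=52.417, s₁=6.171, n₁=12
x̄₂=42.333, s₂=6.423, n₂=9
s_p² = [11·6.171² + 8·6.423²]/19 = 39.4167
SE = √(s_p²·(1/12+1/9)) = 2.7685
t = (52.417−42.333)/2.7685 = 3.6422
df = 19

test statistic = 3.642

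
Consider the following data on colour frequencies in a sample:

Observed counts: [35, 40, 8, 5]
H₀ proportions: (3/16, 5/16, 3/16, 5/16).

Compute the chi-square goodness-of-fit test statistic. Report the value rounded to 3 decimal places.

n = 88; E_i = n·p_i = [16.50, 27.50, 16.50, 27.50]
χ² = (35−16.50)²/16.50 + (40−27.50)²/27.50 + (8−16.50)²/16.50 + (5−27.50)²/27.50 = 49.2121
df = 3

test statistic = 49.212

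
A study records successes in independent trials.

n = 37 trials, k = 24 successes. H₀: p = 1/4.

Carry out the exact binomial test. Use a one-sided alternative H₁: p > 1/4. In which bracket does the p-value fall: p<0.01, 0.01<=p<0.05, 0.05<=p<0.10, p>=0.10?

p-value bracket: p<0.01

Exact binomial: n=37, k=24, p₀=1/4=0.2500
P(X≥24) from Σ C(n,i)·p₀^i·(1−p₀)^(n−i)
p-value (one-sided, H₁ greater) = 0.00000
→ bracket: p<0.01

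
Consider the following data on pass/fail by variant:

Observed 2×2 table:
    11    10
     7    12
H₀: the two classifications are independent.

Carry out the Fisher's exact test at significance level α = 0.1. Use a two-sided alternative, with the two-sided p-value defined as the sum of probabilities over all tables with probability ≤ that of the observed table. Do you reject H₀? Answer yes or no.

Margins: r₁=21, r₂=19, c₁=18, c₂=22, n=40
p_obs = C(21,11)·C(19,7)/C(40,18); sum pmf over tables with pmf ≤ p_obs
p-value (two-sided) = 0.35959
At α=0.1: p ≥ α → fail to reject H₀

reject H₀: no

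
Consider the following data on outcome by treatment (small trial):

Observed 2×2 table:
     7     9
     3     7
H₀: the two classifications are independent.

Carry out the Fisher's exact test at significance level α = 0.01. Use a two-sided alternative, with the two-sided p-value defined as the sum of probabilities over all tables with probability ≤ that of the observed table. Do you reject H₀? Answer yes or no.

Margins: r₁=16, r₂=10, c₁=10, c₂=16, n=26
p_obs = C(16,7)·C(10,3)/C(26,10); sum pmf over tables with pmf ≤ p_obs
p-value (two-sided) = 0.68340
At α=0.01: p ≥ α → fail to reject H₀

reject H₀: no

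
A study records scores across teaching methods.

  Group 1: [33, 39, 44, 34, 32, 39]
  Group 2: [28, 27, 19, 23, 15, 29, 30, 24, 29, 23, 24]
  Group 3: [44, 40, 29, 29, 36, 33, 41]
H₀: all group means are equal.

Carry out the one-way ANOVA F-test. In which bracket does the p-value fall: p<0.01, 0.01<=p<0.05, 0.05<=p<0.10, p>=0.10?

Group means [36.83, 24.64, 36.00], grand mean 31.000
SSB = Σnᵢ(x̄ᵢ−x̄)² = 824.621; SSW = ΣΣ(x−x̄ᵢ)² = 533.379
MSB = 824.621/2 = 412.3106; MSW = 533.379/21 = 25.3990
F = MSB/MSW = 16.2333
df = (2, 21)
p-value (upper-tail) = 0.00005
→ bracket: p<0.01

p-value bracket: p<0.01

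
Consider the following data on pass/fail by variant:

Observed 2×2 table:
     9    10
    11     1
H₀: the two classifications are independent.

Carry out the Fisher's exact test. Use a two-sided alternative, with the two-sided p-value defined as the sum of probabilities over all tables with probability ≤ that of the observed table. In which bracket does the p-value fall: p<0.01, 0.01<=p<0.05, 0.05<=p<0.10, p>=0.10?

Margins: r₁=19, r₂=12, c₁=20, c₂=11, n=31
p_obs = C(19,9)·C(12,11)/C(31,20); sum pmf over tables with pmf ≤ p_obs
p-value (two-sided) = 0.02011
→ bracket: 0.01<=p<0.05

p-value bracket: 0.01<=p<0.05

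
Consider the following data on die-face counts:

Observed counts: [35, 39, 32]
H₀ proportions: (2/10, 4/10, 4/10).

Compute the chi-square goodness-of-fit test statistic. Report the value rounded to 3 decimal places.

n = 106; E_i = n·p_i = [21.20, 42.40, 42.40]
χ² = (35−21.20)²/21.20 + (39−42.40)²/42.40 + (32−42.40)²/42.40 = 11.8066
df = 2

test statistic = 11.807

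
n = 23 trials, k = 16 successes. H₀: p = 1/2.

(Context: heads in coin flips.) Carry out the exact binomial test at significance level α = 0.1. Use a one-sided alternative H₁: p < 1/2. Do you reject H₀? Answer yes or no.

reject H₀: no

Exact binomial: n=23, k=16, p₀=1/2=0.5000
P(X≤16) from Σ C(n,i)·p₀^i·(1−p₀)^(n−i)
p-value (one-sided, H₁ less) = 0.98266
At α=0.1: p ≥ α → fail to reject H₀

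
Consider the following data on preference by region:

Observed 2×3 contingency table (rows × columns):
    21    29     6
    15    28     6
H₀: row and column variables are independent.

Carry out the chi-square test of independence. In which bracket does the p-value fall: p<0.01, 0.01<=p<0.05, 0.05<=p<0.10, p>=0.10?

Row totals [56, 49], col totals [36, 57, 12], n=105
χ² = (21−19.20)²/19.20 + (29−30.40)²/30.40 + (6−6.40)²/6.40 + (15−16.80)²/16.80 + (28−26.60)²/26.60 + (6−5.60)²/5.60 = 0.5533
df = 2
p-value (upper-tail) = 0.75831
→ bracket: p>=0.10

p-value bracket: p>=0.10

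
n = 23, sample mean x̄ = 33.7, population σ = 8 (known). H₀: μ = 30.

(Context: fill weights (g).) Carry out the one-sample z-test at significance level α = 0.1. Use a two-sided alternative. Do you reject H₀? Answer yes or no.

reject H₀: yes

SE = σ/√n = 8/√23 = 1.6681
z = (x̄−μ₀)/SE = (33.7−30)/1.6681 = 2.2181
p-value (two-sided) = 0.02655
At α=0.1: p < α → reject H₀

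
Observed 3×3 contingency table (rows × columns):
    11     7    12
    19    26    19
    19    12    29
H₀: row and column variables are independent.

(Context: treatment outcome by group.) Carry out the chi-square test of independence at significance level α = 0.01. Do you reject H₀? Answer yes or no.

Row totals [30, 64, 60], col totals [49, 45, 60], n=154
χ² = (11−9.55)²/9.55 + (7−8.77)²/8.77 + (12−11.69)²/11.69 + (19−20.36)²/20.36 + (26−18.70)²/18.70 + (19−24.94)²/24.94 + (19−19.09)²/19.09 + (12−17.53)²/17.53 + (29−23.38)²/23.38 = 8.0373
df = 4
p-value (upper-tail) = 0.09022
At α=0.01: p ≥ α → fail to reject H₀

reject H₀: no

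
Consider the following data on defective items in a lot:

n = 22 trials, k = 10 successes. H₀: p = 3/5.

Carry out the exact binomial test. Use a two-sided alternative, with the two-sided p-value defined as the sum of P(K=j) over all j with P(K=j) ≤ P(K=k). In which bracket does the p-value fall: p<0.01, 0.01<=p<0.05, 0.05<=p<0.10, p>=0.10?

p-value bracket: p>=0.10

Exact binomial: n=22, k=10, p₀=3/5=0.6000
P(X=j) = C(n,j)·p₀^j·(1−p₀)^(n−j); p = Σ P(X=j) over j with P(X=j) ≤ P(X=10)
p-value (two-sided) = 0.19293
→ bracket: p>=0.10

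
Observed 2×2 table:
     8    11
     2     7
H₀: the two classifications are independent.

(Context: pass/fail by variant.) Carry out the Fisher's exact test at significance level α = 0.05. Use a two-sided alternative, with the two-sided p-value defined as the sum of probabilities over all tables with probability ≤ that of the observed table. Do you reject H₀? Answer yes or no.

Margins: r₁=19, r₂=9, c₁=10, c₂=18, n=28
p_obs = C(19,8)·C(9,2)/C(28,10); sum pmf over tables with pmf ≤ p_obs
p-value (two-sided) = 0.41697
At α=0.05: p ≥ α → fail to reject H₀

reject H₀: no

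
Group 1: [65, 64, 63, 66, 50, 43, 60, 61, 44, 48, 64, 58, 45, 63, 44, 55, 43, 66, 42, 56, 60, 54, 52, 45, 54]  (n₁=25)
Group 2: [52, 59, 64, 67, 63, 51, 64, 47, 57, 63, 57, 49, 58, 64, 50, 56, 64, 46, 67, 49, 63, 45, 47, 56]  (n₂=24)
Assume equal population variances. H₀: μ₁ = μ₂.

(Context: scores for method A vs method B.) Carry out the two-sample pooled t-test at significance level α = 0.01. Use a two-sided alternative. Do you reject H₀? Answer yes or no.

reject H₀: no

x̄₁=54.600, s₁=8.436, n₁=25
x̄₂=56.583, s₂=7.253, n₂=24
s_p² = [24·8.436² + 23·7.253²]/47 = 62.0816
SE = √(s_p²·(1/25+1/24)) = 2.2517
t = (54.600−56.583)/2.2517 = -0.8808
df = 47
p-value (two-sided) = 0.38289
At α=0.01: p ≥ α → fail to reject H₀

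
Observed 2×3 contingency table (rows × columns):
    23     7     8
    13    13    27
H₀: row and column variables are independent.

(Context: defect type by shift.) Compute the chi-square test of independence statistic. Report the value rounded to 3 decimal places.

test statistic = 12.766

Row totals [38, 53], col totals [36, 20, 35], n=91
χ² = (23−15.03)²/15.03 + (7−8.35)²/8.35 + (8−14.62)²/14.62 + (13−20.97)²/20.97 + (13−11.65)²/11.65 + (27−20.38)²/20.38 = 12.7664
df = 2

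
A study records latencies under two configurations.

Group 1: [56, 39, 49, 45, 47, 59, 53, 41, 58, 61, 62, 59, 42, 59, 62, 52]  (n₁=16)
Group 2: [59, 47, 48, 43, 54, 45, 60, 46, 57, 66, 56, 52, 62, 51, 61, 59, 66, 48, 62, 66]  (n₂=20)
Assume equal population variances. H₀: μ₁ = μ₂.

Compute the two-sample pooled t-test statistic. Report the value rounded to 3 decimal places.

test statistic = -1.027

x̄₁=52.750, s₁=7.937, n₁=16
x̄₂=55.400, s₂=7.500, n₂=20
s_p² = [15·7.937² + 19·7.500²]/34 = 59.2294
SE = √(s_p²·(1/16+1/20)) = 2.5813
t = (52.750−55.400)/2.5813 = -1.0266
df = 34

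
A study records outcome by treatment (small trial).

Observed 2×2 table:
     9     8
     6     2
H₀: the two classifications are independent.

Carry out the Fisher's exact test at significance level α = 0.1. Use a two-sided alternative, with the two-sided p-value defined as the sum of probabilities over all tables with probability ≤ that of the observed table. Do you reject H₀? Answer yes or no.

reject H₀: no

Margins: r₁=17, r₂=8, c₁=15, c₂=10, n=25
p_obs = C(17,9)·C(8,6)/C(25,15); sum pmf over tables with pmf ≤ p_obs
p-value (two-sided) = 0.40179
At α=0.1: p ≥ α → fail to reject H₀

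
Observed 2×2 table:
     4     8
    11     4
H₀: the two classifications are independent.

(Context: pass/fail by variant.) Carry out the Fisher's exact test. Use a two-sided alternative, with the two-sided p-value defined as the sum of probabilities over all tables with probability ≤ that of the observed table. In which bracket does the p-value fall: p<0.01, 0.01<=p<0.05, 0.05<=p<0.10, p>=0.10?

Margins: r₁=12, r₂=15, c₁=15, c₂=12, n=27
p_obs = C(12,4)·C(15,11)/C(27,15); sum pmf over tables with pmf ≤ p_obs
p-value (two-sided) = 0.05740
→ bracket: 0.05<=p<0.10

p-value bracket: 0.05<=p<0.10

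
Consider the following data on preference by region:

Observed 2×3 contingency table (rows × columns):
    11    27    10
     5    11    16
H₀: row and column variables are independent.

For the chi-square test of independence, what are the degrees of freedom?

df = (r−1)(c−1) = (2−1)·(3−1) = 2

degrees of freedom = 2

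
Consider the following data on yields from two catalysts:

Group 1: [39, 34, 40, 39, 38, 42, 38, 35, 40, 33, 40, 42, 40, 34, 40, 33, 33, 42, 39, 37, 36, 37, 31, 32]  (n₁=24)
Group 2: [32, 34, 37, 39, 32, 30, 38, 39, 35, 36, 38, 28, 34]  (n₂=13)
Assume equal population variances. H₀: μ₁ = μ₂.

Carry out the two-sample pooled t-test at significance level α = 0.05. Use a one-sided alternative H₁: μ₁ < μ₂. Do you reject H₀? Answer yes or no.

x̄₁=37.250, s₁=3.391, n₁=24
x̄₂=34.769, s₂=3.516, n₂=13
s_p² = [23·3.391² + 12·3.516²]/35 = 11.7945
SE = √(s_p²·(1/24+1/13)) = 1.1827
t = (37.250−34.769)/1.1827 = 2.0976
df = 35
p-value (one-sided, H₁ less) = 0.97838
At α=0.05: p ≥ α → fail to reject H₀

reject H₀: no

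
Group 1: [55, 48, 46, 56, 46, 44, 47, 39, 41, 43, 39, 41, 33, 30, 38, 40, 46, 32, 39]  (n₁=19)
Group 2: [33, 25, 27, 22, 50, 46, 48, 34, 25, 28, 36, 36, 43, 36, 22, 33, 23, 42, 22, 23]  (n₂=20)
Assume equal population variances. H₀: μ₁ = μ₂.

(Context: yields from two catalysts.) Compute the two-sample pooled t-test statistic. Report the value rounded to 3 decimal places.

x̄₁=42.263, s₁=6.879, n₁=19
x̄₂=32.700, s₂=9.297, n₂=20
s_p² = [18·6.879² + 19·9.297²]/37 = 67.4023
SE = √(s_p²·(1/19+1/20)) = 2.6301
t = (42.263−32.700)/2.6301 = 3.6360
df = 37

test statistic = 3.636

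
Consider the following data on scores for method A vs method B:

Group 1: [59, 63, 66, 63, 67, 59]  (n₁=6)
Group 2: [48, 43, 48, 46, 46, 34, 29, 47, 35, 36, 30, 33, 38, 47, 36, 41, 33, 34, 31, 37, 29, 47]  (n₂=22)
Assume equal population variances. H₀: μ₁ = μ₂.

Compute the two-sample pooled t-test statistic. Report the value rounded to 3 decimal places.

test statistic = 8.377

x̄₁=62.833, s₁=3.371, n₁=6
x̄₂=38.545, s₂=6.808, n₂=22
s_p² = [5·3.371² + 21·6.808²]/26 = 39.6265
SE = √(s_p²·(1/6+1/22)) = 2.8992
t = (62.833−38.545)/2.8992 = 8.3773
df = 26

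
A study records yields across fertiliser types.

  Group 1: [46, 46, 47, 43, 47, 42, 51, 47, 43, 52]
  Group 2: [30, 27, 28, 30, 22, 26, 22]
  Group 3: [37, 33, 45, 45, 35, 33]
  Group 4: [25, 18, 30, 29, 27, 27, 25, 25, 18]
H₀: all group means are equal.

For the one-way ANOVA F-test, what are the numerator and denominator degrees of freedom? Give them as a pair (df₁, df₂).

degrees of freedom = [3, 28]

k = 4 groups, N = 32 total
df = (k−1, N−k) = (4−1, 32−4) = (3, 28)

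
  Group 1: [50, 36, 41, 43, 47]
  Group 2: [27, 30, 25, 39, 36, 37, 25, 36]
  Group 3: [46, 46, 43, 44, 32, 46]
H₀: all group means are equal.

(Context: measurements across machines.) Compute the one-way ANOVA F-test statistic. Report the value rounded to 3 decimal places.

test statistic = 9.357

Group means [43.40, 31.88, 42.83], grand mean 38.368
SSB = Σnᵢ(x̄ᵢ−x̄)² = 583.513; SSW = ΣΣ(x−x̄ᵢ)² = 498.908
MSB = 583.513/2 = 291.7564; MSW = 498.908/16 = 31.1818
F = MSB/MSW = 9.3566
df = (2, 16)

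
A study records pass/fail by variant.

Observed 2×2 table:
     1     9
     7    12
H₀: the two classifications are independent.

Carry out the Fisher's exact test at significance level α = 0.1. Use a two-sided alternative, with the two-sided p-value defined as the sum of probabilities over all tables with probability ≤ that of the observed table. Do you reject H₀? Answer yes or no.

reject H₀: no

Margins: r₁=10, r₂=19, c₁=8, c₂=21, n=29
p_obs = C(10,1)·C(19,7)/C(29,8); sum pmf over tables with pmf ≤ p_obs
p-value (two-sided) = 0.20081
At α=0.1: p ≥ α → fail to reject H₀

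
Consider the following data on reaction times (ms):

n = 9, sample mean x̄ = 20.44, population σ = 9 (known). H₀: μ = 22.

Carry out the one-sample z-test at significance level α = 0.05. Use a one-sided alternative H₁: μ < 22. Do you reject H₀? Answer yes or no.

reject H₀: no

SE = σ/√n = 9/√9 = 3.0000
z = (x̄−μ₀)/SE = (20.44−22)/3.0000 = -0.5200
p-value (one-sided, H₁ less) = 0.30153
At α=0.05: p ≥ α → fail to reject H₀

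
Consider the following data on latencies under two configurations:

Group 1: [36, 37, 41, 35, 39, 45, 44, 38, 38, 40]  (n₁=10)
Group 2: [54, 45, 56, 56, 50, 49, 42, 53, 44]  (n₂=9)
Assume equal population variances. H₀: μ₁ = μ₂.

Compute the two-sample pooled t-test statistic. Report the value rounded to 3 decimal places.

x̄₁=39.300, s₁=3.268, n₁=10
x̄₂=49.889, s₂=5.278, n₂=9
s_p² = [9·3.268² + 8·5.278²]/17 = 18.7641
SE = √(s_p²·(1/10+1/9)) = 1.9903
t = (39.300−49.889)/1.9903 = -5.3202
df = 17

test statistic = -5.320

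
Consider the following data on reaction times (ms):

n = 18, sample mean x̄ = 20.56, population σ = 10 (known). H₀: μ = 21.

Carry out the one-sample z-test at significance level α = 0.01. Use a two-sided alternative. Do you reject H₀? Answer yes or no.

SE = σ/√n = 10/√18 = 2.3570
z = (x̄−μ₀)/SE = (20.56−21)/2.3570 = -0.1867
p-value (two-sided) = 0.85191
At α=0.01: p ≥ α → fail to reject H₀

reject H₀: no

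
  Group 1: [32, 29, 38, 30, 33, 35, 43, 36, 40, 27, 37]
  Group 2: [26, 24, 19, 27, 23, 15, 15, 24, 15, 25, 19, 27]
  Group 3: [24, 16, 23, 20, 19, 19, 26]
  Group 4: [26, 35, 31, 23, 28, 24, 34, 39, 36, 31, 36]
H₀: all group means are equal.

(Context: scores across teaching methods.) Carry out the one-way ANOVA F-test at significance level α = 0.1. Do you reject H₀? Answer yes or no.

reject H₀: yes

Group means [34.55, 21.58, 21.00, 31.18], grand mean 27.537
SSB = Σnᵢ(x̄ᵢ−x̄)² = 1410.915; SSW = ΣΣ(x−x̄ᵢ)² = 843.280
MSB = 1410.915/3 = 470.3049; MSW = 843.280/37 = 22.7914
F = MSB/MSW = 20.6352
df = (3, 37)
p-value (upper-tail) = 0.00000
At α=0.1: p < α → reject H₀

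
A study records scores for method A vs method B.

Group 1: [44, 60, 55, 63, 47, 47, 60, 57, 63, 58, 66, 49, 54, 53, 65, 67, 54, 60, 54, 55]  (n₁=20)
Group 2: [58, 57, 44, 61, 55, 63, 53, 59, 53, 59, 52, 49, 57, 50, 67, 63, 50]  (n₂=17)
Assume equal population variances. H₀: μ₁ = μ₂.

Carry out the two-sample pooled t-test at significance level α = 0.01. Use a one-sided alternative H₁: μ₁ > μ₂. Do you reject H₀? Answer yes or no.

reject H₀: no

x̄₁=56.550, s₁=6.589, n₁=20
x̄₂=55.882, s₂=5.957, n₂=17
s_p² = [19·6.589² + 16·5.957²]/35 = 39.7918
SE = √(s_p²·(1/20+1/17)) = 2.0809
t = (56.550−55.882)/2.0809 = 0.3208
df = 35
p-value (one-sided, H₁ greater) = 0.37512
At α=0.01: p ≥ α → fail to reject H₀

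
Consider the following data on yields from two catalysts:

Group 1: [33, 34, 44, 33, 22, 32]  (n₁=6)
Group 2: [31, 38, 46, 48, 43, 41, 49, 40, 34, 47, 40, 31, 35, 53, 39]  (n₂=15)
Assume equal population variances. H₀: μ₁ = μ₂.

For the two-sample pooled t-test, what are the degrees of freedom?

degrees of freedom = 19

df = n₁ + n₂ − 2 = 6 + 15 − 2 = 19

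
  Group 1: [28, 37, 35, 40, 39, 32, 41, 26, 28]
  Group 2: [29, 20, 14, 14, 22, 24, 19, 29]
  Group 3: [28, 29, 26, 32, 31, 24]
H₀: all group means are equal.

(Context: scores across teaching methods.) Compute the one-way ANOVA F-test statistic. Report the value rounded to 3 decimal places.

test statistic = 12.388

Group means [34.00, 21.38, 28.33], grand mean 28.130
SSB = Σnᵢ(x̄ᵢ−x̄)² = 675.400; SSW = ΣΣ(x−x̄ᵢ)² = 545.208
MSB = 675.400/2 = 337.7002; MSW = 545.208/20 = 27.2604
F = MSB/MSW = 12.3879
df = (2, 20)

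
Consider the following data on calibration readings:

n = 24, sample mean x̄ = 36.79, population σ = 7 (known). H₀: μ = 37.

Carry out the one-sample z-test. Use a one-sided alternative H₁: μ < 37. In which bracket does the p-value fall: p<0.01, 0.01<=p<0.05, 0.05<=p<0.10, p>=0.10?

p-value bracket: p>=0.10

SE = σ/√n = 7/√24 = 1.4289
z = (x̄−μ₀)/SE = (36.79−37)/1.4289 = -0.1470
p-value (one-sided, H₁ less) = 0.44158
→ bracket: p>=0.10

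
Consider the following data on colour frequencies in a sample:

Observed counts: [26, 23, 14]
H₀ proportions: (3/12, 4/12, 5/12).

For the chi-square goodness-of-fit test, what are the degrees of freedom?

degrees of freedom = 2

df = k − 1 = 3 − 1 = 2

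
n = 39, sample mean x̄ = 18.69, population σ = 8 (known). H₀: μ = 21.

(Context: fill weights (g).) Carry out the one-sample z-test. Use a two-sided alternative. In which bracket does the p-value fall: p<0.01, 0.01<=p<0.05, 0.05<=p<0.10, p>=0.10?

p-value bracket: 0.05<=p<0.10

SE = σ/√n = 8/√39 = 1.2810
z = (x̄−μ₀)/SE = (18.69−21)/1.2810 = -1.8032
p-value (two-sided) = 0.07135
→ bracket: 0.05<=p<0.10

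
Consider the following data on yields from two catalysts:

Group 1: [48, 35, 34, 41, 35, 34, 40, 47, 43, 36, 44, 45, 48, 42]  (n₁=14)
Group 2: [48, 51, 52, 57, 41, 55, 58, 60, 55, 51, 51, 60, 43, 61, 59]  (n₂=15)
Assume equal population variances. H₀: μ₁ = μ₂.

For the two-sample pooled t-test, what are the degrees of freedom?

degrees of freedom = 27

df = n₁ + n₂ − 2 = 14 + 15 − 2 = 27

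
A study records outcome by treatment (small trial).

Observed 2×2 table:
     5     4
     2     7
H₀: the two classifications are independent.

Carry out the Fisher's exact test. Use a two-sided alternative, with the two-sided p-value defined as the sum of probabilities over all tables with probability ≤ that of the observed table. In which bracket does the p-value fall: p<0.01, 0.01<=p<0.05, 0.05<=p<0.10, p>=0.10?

p-value bracket: p>=0.10

Margins: r₁=9, r₂=9, c₁=7, c₂=11, n=18
p_obs = C(9,5)·C(9,2)/C(18,7); sum pmf over tables with pmf ≤ p_obs
p-value (two-sided) = 0.33484
→ bracket: p>=0.10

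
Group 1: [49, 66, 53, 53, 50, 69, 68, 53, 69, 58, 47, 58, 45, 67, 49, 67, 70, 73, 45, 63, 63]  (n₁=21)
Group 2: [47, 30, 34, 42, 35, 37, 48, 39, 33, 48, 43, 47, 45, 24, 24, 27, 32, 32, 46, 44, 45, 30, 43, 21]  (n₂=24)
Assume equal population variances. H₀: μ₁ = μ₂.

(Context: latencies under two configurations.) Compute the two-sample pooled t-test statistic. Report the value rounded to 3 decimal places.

x̄₁=58.810, s₁=9.309, n₁=21
x̄₂=37.333, s₂=8.519, n₂=24
s_p² = [20·9.309² + 23·8.519²]/43 = 79.1296
SE = √(s_p²·(1/21+1/24)) = 2.6580
t = (58.810−37.333)/2.6580 = 8.0797
df = 43

test statistic = 8.080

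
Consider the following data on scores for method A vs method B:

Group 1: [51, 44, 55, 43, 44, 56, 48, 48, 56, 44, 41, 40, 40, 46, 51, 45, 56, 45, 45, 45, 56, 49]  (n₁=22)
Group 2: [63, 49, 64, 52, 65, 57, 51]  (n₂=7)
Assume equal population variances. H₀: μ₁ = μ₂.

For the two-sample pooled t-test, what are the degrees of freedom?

df = n₁ + n₂ − 2 = 22 + 7 − 2 = 27

degrees of freedom = 27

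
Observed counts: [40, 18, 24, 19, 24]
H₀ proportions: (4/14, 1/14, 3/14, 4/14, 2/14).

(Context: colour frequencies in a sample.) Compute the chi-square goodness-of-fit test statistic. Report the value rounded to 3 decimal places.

test statistic = 19.956

n = 125; E_i = n·p_i = [35.71, 8.93, 26.79, 35.71, 17.86]
χ² = (40−35.71)²/35.71 + (18−8.93)²/8.93 + (24−26.79)²/26.79 + (19−35.71)²/35.71 + (24−17.86)²/17.86 = 19.9560
df = 4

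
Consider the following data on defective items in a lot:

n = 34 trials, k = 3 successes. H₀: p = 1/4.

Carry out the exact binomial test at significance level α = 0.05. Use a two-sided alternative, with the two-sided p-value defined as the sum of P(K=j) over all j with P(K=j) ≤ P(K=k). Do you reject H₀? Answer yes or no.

reject H₀: yes

Exact binomial: n=34, k=3, p₀=1/4=0.2500
P(X=j) = C(n,j)·p₀^j·(1−p₀)^(n−j); p = Σ P(X=j) over j with P(X=j) ≤ P(X=3)
p-value (two-sided) = 0.02841
At α=0.05: p < α → reject H₀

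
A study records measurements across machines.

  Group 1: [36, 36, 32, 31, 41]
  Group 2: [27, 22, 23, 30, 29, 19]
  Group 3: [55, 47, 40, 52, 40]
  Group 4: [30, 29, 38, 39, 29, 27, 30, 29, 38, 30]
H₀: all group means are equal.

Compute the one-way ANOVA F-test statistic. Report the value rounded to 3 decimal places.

test statistic = 18.809

Group means [35.20, 25.00, 46.80, 31.90], grand mean 33.808
SSB = Σnᵢ(x̄ᵢ−x̄)² = 1355.538; SSW = ΣΣ(x−x̄ᵢ)² = 528.500
MSB = 1355.538/3 = 451.8462; MSW = 528.500/22 = 24.0227
F = MSB/MSW = 18.8091
df = (3, 22)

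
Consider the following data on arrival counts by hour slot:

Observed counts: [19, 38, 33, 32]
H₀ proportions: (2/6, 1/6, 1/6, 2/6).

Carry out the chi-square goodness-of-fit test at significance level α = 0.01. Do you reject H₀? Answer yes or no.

n = 122; E_i = n·p_i = [40.67, 20.33, 20.33, 40.67]
χ² = (19−40.67)²/40.67 + (38−20.33)²/20.33 + (33−20.33)²/20.33 + (32−40.67)²/40.67 = 36.6311
df = 3
p-value (upper-tail) = 0.00000
At α=0.01: p < α → reject H₀

reject H₀: yes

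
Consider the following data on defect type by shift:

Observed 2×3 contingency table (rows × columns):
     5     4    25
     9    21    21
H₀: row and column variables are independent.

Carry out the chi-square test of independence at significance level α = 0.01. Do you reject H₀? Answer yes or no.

reject H₀: yes

Row totals [34, 51], col totals [14, 25, 46], n=85
χ² = (5−5.60)²/5.60 + (4−10.00)²/10.00 + (25−18.40)²/18.40 + (9−8.40)²/8.40 + (21−15.00)²/15.00 + (21−27.60)²/27.60 = 10.0528
df = 2
p-value (upper-tail) = 0.00656
At α=0.01: p < α → reject H₀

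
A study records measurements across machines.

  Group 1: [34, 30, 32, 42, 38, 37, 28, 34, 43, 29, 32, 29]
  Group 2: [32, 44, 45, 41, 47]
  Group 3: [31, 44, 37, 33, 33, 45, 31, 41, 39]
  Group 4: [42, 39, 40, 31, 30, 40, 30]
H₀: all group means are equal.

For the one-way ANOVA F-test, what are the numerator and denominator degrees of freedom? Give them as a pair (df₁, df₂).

degrees of freedom = [3, 29]

k = 4 groups, N = 33 total
df = (k−1, N−k) = (4−1, 33−4) = (3, 29)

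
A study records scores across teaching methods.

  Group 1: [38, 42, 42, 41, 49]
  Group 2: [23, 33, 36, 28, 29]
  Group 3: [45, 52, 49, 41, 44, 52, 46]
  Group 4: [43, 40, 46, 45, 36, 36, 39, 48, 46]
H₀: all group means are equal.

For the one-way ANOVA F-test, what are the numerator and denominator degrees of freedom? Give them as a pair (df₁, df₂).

degrees of freedom = [3, 22]

k = 4 groups, N = 26 total
df = (k−1, N−k) = (4−1, 26−4) = (3, 22)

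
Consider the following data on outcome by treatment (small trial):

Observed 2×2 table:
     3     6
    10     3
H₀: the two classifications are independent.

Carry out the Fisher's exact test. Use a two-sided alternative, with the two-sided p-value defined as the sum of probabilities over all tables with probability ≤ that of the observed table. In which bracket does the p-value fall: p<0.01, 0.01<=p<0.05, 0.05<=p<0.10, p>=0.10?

p-value bracket: 0.05<=p<0.10

Margins: r₁=9, r₂=13, c₁=13, c₂=9, n=22
p_obs = C(9,3)·C(13,10)/C(22,13); sum pmf over tables with pmf ≤ p_obs
p-value (two-sided) = 0.07890
→ bracket: 0.05<=p<0.10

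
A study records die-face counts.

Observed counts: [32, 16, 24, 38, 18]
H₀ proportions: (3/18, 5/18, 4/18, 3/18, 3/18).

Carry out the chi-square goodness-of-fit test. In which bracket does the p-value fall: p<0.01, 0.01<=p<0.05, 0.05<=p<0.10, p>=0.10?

p-value bracket: p<0.01

n = 128; E_i = n·p_i = [21.33, 35.56, 28.44, 21.33, 21.33]
χ² = (32−21.33)²/21.33 + (16−35.56)²/35.56 + (24−28.44)²/28.44 + (38−21.33)²/21.33 + (18−21.33)²/21.33 = 30.3250
df = 4
p-value (upper-tail) = 0.00000
→ bracket: p<0.01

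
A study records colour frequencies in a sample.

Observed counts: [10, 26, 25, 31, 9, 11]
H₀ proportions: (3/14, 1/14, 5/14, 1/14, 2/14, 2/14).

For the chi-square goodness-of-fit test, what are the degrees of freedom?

df = k − 1 = 6 − 1 = 5

degrees of freedom = 5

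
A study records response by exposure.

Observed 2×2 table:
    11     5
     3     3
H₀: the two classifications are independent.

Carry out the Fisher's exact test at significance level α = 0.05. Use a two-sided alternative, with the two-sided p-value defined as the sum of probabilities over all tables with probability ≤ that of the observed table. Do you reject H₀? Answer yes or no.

Margins: r₁=16, r₂=6, c₁=14, c₂=8, n=22
p_obs = C(16,11)·C(6,3)/C(22,14); sum pmf over tables with pmf ≤ p_obs
p-value (two-sided) = 0.62436
At α=0.05: p ≥ α → fail to reject H₀

reject H₀: no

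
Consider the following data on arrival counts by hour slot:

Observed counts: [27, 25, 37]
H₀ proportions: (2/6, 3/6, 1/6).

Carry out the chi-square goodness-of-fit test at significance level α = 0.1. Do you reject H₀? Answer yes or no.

reject H₀: yes

n = 89; E_i = n·p_i = [29.67, 44.50, 14.83]
χ² = (27−29.67)²/29.67 + (25−44.50)²/44.50 + (37−14.83)²/14.83 = 41.9101
df = 2
p-value (upper-tail) = 0.00000
At α=0.1: p < α → reject H₀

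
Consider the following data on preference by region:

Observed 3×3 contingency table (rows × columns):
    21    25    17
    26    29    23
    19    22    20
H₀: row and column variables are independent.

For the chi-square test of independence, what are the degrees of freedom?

df = (r−1)(c−1) = (3−1)·(3−1) = 4

degrees of freedom = 4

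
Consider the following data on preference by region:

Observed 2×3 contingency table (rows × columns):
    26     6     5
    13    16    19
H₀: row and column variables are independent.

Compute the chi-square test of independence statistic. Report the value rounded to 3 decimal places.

test statistic = 15.888

Row totals [37, 48], col totals [39, 22, 24], n=85
χ² = (26−16.98)²/16.98 + (6−9.58)²/9.58 + (5−10.45)²/10.45 + (13−22.02)²/22.02 + (16−12.42)²/12.42 + (19−13.55)²/13.55 = 15.8880
df = 2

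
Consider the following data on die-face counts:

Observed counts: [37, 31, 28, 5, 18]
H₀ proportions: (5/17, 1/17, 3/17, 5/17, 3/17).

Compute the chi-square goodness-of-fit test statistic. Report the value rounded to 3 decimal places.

test statistic = 110.876

n = 119; E_i = n·p_i = [35.00, 7.00, 21.00, 35.00, 21.00]
χ² = (37−35.00)²/35.00 + (31−7.00)²/7.00 + (28−21.00)²/21.00 + (5−35.00)²/35.00 + (18−21.00)²/21.00 = 110.8762
df = 4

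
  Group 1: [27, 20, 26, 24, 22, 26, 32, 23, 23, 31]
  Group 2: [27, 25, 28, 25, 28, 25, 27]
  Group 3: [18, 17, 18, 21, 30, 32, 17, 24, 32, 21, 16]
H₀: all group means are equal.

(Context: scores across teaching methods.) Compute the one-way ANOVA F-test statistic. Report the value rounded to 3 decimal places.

Group means [25.40, 26.43, 22.36], grand mean 24.464
SSB = Σnᵢ(x̄ᵢ−x̄)² = 84.305; SSW = ΣΣ(x−x̄ᵢ)² = 530.660
MSB = 84.305/2 = 42.1523; MSW = 530.660/25 = 21.2264
F = MSB/MSW = 1.9858
df = (2, 25)

test statistic = 1.986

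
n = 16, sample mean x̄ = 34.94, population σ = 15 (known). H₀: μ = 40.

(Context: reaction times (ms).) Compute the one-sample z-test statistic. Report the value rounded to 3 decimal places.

test statistic = -1.349

SE = σ/√n = 15/√16 = 3.7500
z = (x̄−μ₀)/SE = (34.94−40)/3.7500 = -1.3493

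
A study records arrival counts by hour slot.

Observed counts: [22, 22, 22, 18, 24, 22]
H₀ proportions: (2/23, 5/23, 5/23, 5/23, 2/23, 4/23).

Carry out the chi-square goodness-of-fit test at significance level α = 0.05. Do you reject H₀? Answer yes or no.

reject H₀: yes

n = 130; E_i = n·p_i = [11.30, 28.26, 28.26, 28.26, 11.30, 22.61]
χ² = (22−11.30)²/11.30 + (22−28.26)²/28.26 + (22−28.26)²/28.26 + (18−28.26)²/28.26 + (24−11.30)²/11.30 + (22−22.61)²/22.61 = 30.8938
df = 5
p-value (upper-tail) = 0.00001
At α=0.05: p < α → reject H₀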